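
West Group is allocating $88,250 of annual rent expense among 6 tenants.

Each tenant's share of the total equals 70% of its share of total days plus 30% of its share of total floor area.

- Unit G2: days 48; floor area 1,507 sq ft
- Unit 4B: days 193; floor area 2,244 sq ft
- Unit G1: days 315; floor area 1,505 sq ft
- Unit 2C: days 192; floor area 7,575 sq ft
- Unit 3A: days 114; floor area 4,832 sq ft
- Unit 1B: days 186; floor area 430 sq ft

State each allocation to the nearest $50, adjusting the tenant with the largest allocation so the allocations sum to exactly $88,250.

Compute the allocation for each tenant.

Totals — days 1,048, floor area 18,093.
Blended shares (70% days + 30% floor area): Unit G2 0.0570; Unit 4B 0.1661; Unit G1 0.2354; Unit 2C 0.2538; Unit 3A 0.1563; Unit 1B 0.1314.
Raw shares: Unit G2 5,034.54; Unit 4B 14,660.09; Unit G1 20,770.09; Unit 2C 22,401.85; Unit 3A 13,790.34; Unit 1B 11,593.09.
Rounded to nearest $50: Unit G2 $5,050; Unit 4B $14,650; Unit G1 $20,750; Unit 2C $22,400; Unit 3A $13,800; Unit 1B $11,600. Sum = $88,250.
Sum already equals the total — no adjustment.

Unit G2: $5,050 | Unit 4B: $14,650 | Unit G1: $20,750 | Unit 2C: $22,400 | Unit 3A: $13,800 | Unit 1B: $11,600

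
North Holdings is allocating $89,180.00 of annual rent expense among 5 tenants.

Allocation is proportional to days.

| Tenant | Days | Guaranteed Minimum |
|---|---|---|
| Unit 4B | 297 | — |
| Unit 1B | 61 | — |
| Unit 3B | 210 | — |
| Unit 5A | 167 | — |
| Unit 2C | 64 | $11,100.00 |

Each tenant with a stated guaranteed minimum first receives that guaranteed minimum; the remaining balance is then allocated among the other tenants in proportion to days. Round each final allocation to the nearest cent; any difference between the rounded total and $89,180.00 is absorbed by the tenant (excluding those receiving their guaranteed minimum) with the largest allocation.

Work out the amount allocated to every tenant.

Fund the minimums — Unit 2C $11,100.00. Remaining pool $78,080.00.
Remaining pool split over remaining days 735: Unit 4B 31,550.6939 → $31,550.69; Unit 1B 6,480.1088 → $6,480.11; Unit 3B 22,308.5714 → $22,308.57; Unit 5A 17,740.6259 → $17,740.63.

Unit 4B: $31,550.69; Unit 1B: $6,480.11; Unit 3B: $22,308.57; Unit 5A: $17,740.63; Unit 2C: $11,100.00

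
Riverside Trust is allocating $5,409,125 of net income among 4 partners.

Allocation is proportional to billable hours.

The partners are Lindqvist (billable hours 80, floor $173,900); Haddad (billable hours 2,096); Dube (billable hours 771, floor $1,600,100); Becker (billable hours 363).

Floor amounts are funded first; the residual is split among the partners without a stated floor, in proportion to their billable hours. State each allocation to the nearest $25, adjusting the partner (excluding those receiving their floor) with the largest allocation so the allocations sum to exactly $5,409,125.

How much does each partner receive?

Fund the minimums — Lindqvist $173,900; Dube $1,600,100. Remaining pool $3,635,125.
Remaining pool split over remaining billable hours 2,459: Haddad 3,098,504.27 → $3,098,500; Becker 536,620.73 → $536,625.

Lindqvist: $173,900 | Haddad: $3,098,500 | Dube: $1,600,100 | Becker: $536,625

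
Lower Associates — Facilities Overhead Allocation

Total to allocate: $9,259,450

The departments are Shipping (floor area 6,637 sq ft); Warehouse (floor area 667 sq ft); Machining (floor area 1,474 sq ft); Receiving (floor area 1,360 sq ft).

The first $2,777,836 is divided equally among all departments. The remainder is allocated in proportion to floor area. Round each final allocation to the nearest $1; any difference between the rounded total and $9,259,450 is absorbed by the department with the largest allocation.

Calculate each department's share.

Shipping: $4,937,749 · Warehouse: $1,120,898 · Machining: $1,636,844 · Receiving: $1,563,959

Equal tier: $2,777,836 ÷ 4 = $694,459 apiece.
Remainder $6,481,614 by floor area (total 10,138): Shipping 4,243,289.81 → $4,243,290; Warehouse 426,438.80 → $426,439; Machining 942,384.99 → $942,385; Receiving 869,500.40 → $869,500.
Totals: Shipping $694,459 + $4,243,290 = $4,937,749; Warehouse $694,459 + $426,439 = $1,120,898; Machining $694,459 + $942,385 = $1,636,844; Receiving $694,459 + $869,500 = $1,563,959.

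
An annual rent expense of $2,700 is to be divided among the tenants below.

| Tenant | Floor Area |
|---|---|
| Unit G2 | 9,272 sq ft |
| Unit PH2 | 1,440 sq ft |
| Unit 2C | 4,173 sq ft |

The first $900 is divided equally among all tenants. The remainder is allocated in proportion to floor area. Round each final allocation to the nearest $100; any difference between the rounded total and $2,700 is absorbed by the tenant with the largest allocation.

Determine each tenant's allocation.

Unit G2: $1,400 | Unit PH2: $500 | Unit 2C: $800

Equal tier: $900 ÷ 3 = $300 apiece.
Remainder $1,800 by floor area (total 14,885): Unit G2 1,121.24 → $1,100; Unit PH2 174.14 → $200; Unit 2C 504.63 → $500.
Totals: Unit G2 $300 + $1,100 = $1,400; Unit PH2 $300 + $200 = $500; Unit 2C $300 + $500 = $800.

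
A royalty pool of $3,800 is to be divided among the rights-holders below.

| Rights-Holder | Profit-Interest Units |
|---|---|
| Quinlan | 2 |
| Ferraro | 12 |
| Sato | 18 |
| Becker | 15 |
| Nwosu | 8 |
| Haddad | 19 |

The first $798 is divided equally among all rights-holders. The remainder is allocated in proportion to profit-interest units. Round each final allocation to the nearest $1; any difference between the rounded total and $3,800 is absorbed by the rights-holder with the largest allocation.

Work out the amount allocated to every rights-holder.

Quinlan: $214; Ferraro: $620; Sato: $863; Becker: $742; Nwosu: $458; Haddad: $903

$798 shared equally gives $133 per rights-holder.
Remainder $3,002 by profit-interest units (total 74): Quinlan 81.14 → $81; Ferraro 486.81 → $487; Sato 730.22 → $730; Becker 608.51 → $609; Nwosu 324.54 → $325; Haddad 770.78 → $771.
Rounding difference −$1 on remainder applied to Haddad.
Totals: Quinlan $133 + $81 = $214; Ferraro $133 + $487 = $620; Sato $133 + $730 = $863; Becker $133 + $609 = $742; Nwosu $133 + $325 = $458; Haddad $133 + $770 = $903.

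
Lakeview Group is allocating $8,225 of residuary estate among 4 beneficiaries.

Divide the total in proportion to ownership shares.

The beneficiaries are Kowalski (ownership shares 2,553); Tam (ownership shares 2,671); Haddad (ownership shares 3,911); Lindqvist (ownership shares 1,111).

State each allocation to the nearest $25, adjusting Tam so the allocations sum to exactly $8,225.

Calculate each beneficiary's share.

Total ownership shares = 10,246.
Unrounded shares: Kowalski 2,553/10,246 × $8,225 = 2,049.43; Tam 2,671/10,246 × $8,225 = 2,144.15; Haddad 3,911/10,246 × $8,225 = 3,139.56; Lindqvist 1,111/10,246 × $8,225 = 891.86.
At nearest $25: Kowalski $2,050; Tam $2,150; Haddad $3,150; Lindqvist $900. Sum = $8,250.
Difference $8,225 − $8,250 = −$25 applied to Tam: Tam becomes $2,125.

Kowalski: $2,050 · Tam: $2,125 · Haddad: $3,150 · Lindqvist: $900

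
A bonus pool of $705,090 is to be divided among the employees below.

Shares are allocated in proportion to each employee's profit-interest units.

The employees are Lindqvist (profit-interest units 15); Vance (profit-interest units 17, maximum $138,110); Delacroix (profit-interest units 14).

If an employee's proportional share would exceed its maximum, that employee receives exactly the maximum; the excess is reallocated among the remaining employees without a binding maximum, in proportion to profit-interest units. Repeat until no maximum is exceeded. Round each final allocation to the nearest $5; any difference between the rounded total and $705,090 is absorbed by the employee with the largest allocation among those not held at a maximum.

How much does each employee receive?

Lindqvist: $293,265 | Vance: $138,110 | Delacroix: $273,715

Combined profit-interest units = 46.
Proportional shares (ignoring caps): Lindqvist 229,920.65; Vance 260,576.74; Delacroix 214,592.61.
Capped: Vance ($138,110); balance $566,980 reallocated over remaining profit-interest units 29.
Redistributed shares: Lindqvist 293,265.52 → $293,265; Delacroix 273,714.48 → $273,715.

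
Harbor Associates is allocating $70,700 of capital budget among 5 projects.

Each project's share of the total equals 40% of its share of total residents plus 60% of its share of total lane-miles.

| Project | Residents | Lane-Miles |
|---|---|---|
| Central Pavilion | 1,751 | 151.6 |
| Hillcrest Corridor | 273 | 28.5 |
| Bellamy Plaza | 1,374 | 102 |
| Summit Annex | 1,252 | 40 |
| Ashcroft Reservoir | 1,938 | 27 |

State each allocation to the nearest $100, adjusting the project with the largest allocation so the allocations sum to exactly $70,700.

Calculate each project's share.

Central Pavilion: $26,000 · Hillcrest Corridor: $4,600 · Bellamy Plaza: $18,300 · Summit Annex: $10,200 · Ashcroft Reservoir: $11,600

Residents total 6,588; lane-miles total 349.1.
Blended shares (40% residents + 60% lane-miles): Central Pavilion 0.3669; Hillcrest Corridor 0.0656; Bellamy Plaza 0.2587; Summit Annex 0.1448; Ashcroft Reservoir 0.1641.
Raw shares: Central Pavilion 25,937.72; Hillcrest Corridor 4,635.00; Bellamy Plaza 18,292.38; Summit Annex 10,234.90; Ashcroft Reservoir 11,600.00.
Rounded to nearest $100: Central Pavilion $25,900; Hillcrest Corridor $4,600; Bellamy Plaza $18,300; Summit Annex $10,200; Ashcroft Reservoir $11,600. Sum = $70,600.
Difference $70,700 − $70,600 = +$100 applied to largest allocation (Central Pavilion): Central Pavilion becomes $26,000.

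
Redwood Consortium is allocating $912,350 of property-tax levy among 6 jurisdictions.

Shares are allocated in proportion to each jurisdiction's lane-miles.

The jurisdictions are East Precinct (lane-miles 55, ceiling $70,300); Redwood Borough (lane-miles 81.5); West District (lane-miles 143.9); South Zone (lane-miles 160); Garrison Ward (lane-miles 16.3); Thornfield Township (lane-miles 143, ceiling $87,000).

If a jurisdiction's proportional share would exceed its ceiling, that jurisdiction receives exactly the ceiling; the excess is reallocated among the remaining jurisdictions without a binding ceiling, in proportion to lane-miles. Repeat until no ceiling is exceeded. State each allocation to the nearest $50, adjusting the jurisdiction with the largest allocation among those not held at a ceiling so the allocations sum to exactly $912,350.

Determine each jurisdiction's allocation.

East Precinct: $70,300 | Redwood Borough: $153,200 | West District: $270,500 | South Zone: $300,700 | Garrison Ward: $30,650 | Thornfield Township: $87,000

Sum of lane-miles: 599.7.
Proportional shares (ignoring caps): East Precinct 83,673.92; Redwood Borough 123,989.54; West District 218,921.40; South Zone 243,415.04; Garrison Ward 24,797.91; Thornfield Township 217,552.19.
Cap binds for East Precinct ($70,300), Thornfield Township ($87,000); remaining pool $755,050 reallocated over remaining lane-miles 401.7.
Redistributed shares: Redwood Borough 153,190.38 → $153,200; West District 270,479.70 → $270,500; South Zone 300,741.85 → $300,750; Garrison Ward 30,638.08 → $30,650.
Rounding difference −$50 applied to South Zone → $300,700.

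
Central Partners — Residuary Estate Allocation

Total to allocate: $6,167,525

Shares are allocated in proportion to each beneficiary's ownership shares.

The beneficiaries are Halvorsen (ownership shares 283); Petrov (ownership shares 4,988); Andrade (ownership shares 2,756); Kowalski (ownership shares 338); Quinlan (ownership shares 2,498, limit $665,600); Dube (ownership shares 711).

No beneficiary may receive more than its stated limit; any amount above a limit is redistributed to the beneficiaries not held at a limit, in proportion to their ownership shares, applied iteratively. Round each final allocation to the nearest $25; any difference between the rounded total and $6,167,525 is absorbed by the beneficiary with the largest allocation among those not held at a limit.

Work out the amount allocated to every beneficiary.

Halvorsen: $171,550 · Petrov: $3,023,775 · Andrade: $1,670,700 · Kowalski: $204,900 · Quinlan: $665,600 · Dube: $431,000

Combined ownership shares = 11,574.
Proportional shares (ignoring caps): Halvorsen 150,804.35; Petrov 2,657,993.32; Andrade 1,468,610.58; Kowalski 180,112.62; Quinlan 1,331,128.17; Dube 378,875.95.
Capped: Quinlan ($665,600); residual $5,501,925 reallocated over remaining ownership shares 9,076.
Remaining shares: Halvorsen 171,556.28 → $171,550; Petrov 3,023,755.17 → $3,023,750; Andrade 1,670,703.54 → $1,670,700; Kowalski 204,897.60 → $204,900; Dube 431,012.41 → $431,000.
Rounding difference +$25 applied to Petrov → $3,023,775.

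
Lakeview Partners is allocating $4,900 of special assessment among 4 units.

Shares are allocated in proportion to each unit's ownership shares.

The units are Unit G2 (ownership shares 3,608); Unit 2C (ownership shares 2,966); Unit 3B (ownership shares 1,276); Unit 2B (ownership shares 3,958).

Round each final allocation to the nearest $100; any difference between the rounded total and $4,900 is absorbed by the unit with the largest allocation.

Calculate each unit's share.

Unit G2: $1,500 | Unit 2C: $1,200 | Unit 3B: $500 | Unit 2B: $1,700

Sum of ownership shares: 11,808.
Pro-rata amounts: Unit G2 3,608/11,808 × $4,900 = 1,497.22; Unit 2C 2,966/11,808 × $4,900 = 1,230.81; Unit 3B 1,276/11,808 × $4,900 = 529.51; Unit 2B 3,958/11,808 × $4,900 = 1,642.46.
After rounding ($100): Unit G2 $1,500; Unit 2C $1,200; Unit 3B $500; Unit 2B $1,600. Sum = $4,800.
Difference $4,900 − $4,800 = +$100 applied to largest allocation (Unit 2B): Unit 2B becomes $1,700.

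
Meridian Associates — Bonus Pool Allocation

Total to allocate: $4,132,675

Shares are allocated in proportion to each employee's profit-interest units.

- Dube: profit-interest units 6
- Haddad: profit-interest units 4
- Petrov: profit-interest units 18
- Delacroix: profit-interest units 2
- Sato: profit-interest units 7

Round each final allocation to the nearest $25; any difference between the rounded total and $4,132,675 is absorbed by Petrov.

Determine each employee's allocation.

Profit-interest units total: 37.
Proportional shares: Dube 6/37 × $4,132,675 = 670,163.51; Haddad 4/37 × $4,132,675 = 446,775.68; Petrov 18/37 × $4,132,675 = 2,010,490.54; Delacroix 2/37 × $4,132,675 = 223,387.84; Sato 7/37 × $4,132,675 = 781,857.43.
At nearest $25: Dube $670,175; Haddad $446,775; Petrov $2,010,500; Delacroix $223,400; Sato $781,850. Sum = $4,132,700.
Difference $4,132,675 − $4,132,700 = −$25 applied to Petrov: Petrov becomes $2,010,475.

Dube: $670,175 · Haddad: $446,775 · Petrov: $2,010,475 · Delacroix: $223,400 · Sato: $781,850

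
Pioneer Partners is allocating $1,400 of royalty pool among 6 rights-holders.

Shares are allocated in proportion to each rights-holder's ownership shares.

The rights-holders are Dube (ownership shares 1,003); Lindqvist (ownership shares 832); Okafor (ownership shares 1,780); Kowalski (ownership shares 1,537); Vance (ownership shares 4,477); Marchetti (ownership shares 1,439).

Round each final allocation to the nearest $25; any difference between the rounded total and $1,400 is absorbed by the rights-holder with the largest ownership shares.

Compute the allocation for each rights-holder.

Dube: $125; Lindqvist: $100; Okafor: $225; Kowalski: $200; Vance: $575; Marchetti: $175

Total ownership shares = 1,003 + 832 + 1,780 + 1,537 + 4,477 + 1,439 = 11,068.
Pro-rata amounts: Dube 126.87; Lindqvist 105.24; Okafor 225.15; Kowalski 194.42; Vance 566.30; Marchetti 182.02.
After rounding ($25): Dube $125; Lindqvist $100; Okafor $225; Kowalski $200; Vance $575; Marchetti $175. Sum = $1,400.
No rounding difference to absorb.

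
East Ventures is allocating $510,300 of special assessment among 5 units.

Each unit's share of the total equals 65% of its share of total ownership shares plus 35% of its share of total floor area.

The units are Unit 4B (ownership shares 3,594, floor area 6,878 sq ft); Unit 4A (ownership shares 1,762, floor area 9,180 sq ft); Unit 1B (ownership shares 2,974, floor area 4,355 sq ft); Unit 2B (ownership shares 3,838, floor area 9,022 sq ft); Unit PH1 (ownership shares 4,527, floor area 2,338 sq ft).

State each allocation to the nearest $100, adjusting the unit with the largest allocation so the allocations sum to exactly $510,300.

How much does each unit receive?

Unit 4B: $110,100; Unit 4A: $86,600; Unit 1B: $83,600; Unit 2B: $126,900; Unit PH1: $103,100

Ownership shares total 16,695; floor area total 31,773.
Composite weights (65% ownership shares + 35% floor area): Unit 4B 0.2157; Unit 4A 0.1697; Unit 1B 0.1638; Unit 2B 0.2488; Unit PH1 0.2020.
Proportional shares: Unit 4B 110,068.50; Unit 4A 86,610.65; Unit 1B 83,567.89; Unit 2B 126,968.30; Unit PH1 103,084.65.
After rounding ($100): Unit 4B $110,100; Unit 4A $86,600; Unit 1B $83,600; Unit 2B $127,000; Unit PH1 $103,100. Sum = $510,400.
Difference $510,300 − $510,400 = −$100 applied to largest allocation (Unit 2B): Unit 2B becomes $126,900.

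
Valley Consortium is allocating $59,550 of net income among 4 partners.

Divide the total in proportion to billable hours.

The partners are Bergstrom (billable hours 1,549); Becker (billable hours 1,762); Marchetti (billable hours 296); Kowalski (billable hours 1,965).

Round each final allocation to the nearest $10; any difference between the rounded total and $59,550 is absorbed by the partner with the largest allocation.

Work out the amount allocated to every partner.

Bergstrom: $16,550 | Becker: $18,830 | Marchetti: $3,160 | Kowalski: $21,010

Total billable hours = 5,572.
Raw shares: Bergstrom 1,549/5,572 × $59,550 = 16,554.73; Becker 1,762/5,572 × $59,550 = 18,831.14; Marchetti 296/5,572 × $59,550 = 3,163.46; Kowalski 1,965/5,572 × $59,550 = 21,000.67.
Rounded to nearest $10: Bergstrom $16,550; Becker $18,830; Marchetti $3,160; Kowalski $21,000. Sum = $59,540.
Difference $59,550 − $59,540 = +$10 applied to largest allocation (Kowalski): Kowalski becomes $21,010.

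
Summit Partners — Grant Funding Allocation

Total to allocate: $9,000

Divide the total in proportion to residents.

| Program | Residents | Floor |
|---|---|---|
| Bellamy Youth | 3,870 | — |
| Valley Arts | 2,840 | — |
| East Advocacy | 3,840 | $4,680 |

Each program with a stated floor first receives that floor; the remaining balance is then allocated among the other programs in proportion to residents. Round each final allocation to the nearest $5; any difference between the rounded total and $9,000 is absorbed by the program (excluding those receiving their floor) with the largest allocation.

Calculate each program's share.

Bellamy Youth: $2,490; Valley Arts: $1,830; East Advocacy: $4,680

Fund the minimums — East Advocacy $4,680. Remaining pool $4,320.
Remaining pool split over remaining residents 6,710: Bellamy Youth 2,491.56 → $2,490; Valley Arts 1,828.44 → $1,830.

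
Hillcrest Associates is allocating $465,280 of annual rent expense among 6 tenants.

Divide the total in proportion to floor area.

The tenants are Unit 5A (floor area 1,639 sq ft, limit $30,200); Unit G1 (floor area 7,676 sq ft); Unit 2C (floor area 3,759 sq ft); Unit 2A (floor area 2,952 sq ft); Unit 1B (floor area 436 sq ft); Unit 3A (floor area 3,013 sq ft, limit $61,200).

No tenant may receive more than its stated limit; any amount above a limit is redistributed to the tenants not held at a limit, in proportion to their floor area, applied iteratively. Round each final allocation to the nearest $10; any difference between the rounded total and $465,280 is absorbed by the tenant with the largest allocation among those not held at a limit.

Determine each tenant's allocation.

Combined floor area = 19,475.
Pro-rata shares before constraints: Unit 5A 39,157.58; Unit G1 183,388.41; Unit 2C 89,806.80; Unit 2A 70,526.65; Unit 1B 10,416.54; Unit 3A 71,984.01.
Held at cap: Unit 5A ($30,200), Unit 3A ($61,200); remaining pool $373,880 reallocated over remaining floor area 14,823.
Redistributed shares: Unit G1 193,611.47 → $193,610; Unit 2C 94,813.12 → $94,810; Unit 2A 74,458.19 → $74,460; Unit 1B 10,997.21 → $11,000.

Unit 5A: $30,200 · Unit G1: $193,610 · Unit 2C: $94,810 · Unit 2A: $74,460 · Unit 1B: $11,000 · Unit 3A: $61,200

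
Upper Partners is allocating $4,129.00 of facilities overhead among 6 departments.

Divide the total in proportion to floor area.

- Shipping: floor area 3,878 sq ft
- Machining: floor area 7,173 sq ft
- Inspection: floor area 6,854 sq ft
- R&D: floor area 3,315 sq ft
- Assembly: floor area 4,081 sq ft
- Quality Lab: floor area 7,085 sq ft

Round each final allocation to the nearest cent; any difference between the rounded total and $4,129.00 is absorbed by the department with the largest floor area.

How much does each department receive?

Shipping: $494.42; Machining: $914.51; Inspection: $873.84; R&D: $422.64; Assembly: $520.30; Quality Lab: $903.29

Floor area total: 3,878 + 7,173 + 6,854 + 3,315 + 4,081 + 7,085 = 32,386.
Raw shares: Shipping 494.4193; Machining 914.5099; Inspection 873.8395; R&D 422.6405; Assembly 520.3004; Quality Lab 903.2905.
After rounding (cent): Shipping $494.42; Machining $914.51; Inspection $873.84; R&D $422.64; Assembly $520.30; Quality Lab $903.29. Sum = $4,129.00.
Sum already equals the total — no adjustment.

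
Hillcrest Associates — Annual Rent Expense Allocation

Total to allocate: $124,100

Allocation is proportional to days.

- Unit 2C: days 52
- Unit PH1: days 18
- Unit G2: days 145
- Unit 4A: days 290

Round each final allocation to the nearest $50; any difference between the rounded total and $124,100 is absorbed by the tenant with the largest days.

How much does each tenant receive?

Unit 2C: $12,800 · Unit PH1: $4,400 · Unit G2: $35,650 · Unit 4A: $71,250

Sum of days: 52 + 18 + 145 + 290 = 505.
Unrounded shares: Unit 2C 12,778.61; Unit PH1 4,423.37; Unit G2 35,632.67; Unit 4A 71,265.35.
At nearest $50: Unit 2C $12,800; Unit PH1 $4,400; Unit G2 $35,650; Unit 4A $71,250. Sum = $124,100.
Sum already equals the total — no adjustment.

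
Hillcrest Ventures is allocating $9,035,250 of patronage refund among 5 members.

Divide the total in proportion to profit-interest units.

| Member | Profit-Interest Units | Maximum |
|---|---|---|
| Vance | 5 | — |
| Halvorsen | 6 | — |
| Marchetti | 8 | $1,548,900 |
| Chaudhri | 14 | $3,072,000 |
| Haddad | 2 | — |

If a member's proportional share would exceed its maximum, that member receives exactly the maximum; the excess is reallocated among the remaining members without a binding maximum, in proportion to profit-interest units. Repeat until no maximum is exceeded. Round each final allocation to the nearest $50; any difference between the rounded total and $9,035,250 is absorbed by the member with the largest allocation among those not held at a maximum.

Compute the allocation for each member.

Combined profit-interest units = 35.
Unconstrained shares: Vance 1,290,750.00; Halvorsen 1,548,900.00; Marchetti 2,065,200.00; Chaudhri 3,614,100.00; Haddad 516,300.00.
Cap binds for Marchetti ($1,548,900), Chaudhri ($3,072,000); residual $4,414,350 reallocated over remaining profit-interest units 13.
Redistributed shares: Vance 1,697,826.92 → $1,697,850; Halvorsen 2,037,392.31 → $2,037,400; Haddad 679,130.77 → $679,150.
Rounding difference −$50 applied to Halvorsen → $2,037,350.

Vance: $1,697,850 | Halvorsen: $2,037,350 | Marchetti: $1,548,900 | Chaudhri: $3,072,000 | Haddad: $679,150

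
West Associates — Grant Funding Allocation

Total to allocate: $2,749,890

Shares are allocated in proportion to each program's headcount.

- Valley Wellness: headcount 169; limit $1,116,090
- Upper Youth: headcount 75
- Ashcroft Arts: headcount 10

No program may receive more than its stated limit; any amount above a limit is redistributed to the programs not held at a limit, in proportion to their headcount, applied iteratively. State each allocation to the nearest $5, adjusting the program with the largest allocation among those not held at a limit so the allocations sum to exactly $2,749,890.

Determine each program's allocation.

Total headcount = 254.
Pro-rata shares before constraints: Valley Wellness 1,829,651.22; Upper Youth 811,975.39; Ashcroft Arts 108,263.39.
Capped: Valley Wellness ($1,116,090); balance $1,633,800 reallocated over remaining headcount 85.
Redistributed shares: Upper Youth 1,441,588.24 → $1,441,590; Ashcroft Arts 192,211.76 → $192,210.

Valley Wellness: $1,116,090 · Upper Youth: $1,441,590 · Ashcroft Arts: $192,210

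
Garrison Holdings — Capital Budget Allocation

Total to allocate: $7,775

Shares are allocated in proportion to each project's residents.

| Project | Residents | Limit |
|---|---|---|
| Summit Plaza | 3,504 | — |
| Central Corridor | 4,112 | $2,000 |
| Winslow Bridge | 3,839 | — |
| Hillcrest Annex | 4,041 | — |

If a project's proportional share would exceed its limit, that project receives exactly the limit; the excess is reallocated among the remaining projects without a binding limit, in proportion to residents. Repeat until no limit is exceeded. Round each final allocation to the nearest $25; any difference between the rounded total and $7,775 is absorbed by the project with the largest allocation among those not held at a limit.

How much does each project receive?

Combined residents = 15,496.
Proportional shares (ignoring caps): Summit Plaza 1,758.11; Central Corridor 2,063.16; Winslow Bridge 1,926.19; Hillcrest Annex 2,027.54.
Held at cap: Central Corridor ($2,000); residual $5,775 reallocated over remaining residents 11,384.
Redistributed shares: Summit Plaza 1,777.55 → $1,775; Winslow Bridge 1,947.49 → $1,950; Hillcrest Annex 2,049.96 → $2,050.

Summit Plaza: $1,775 | Central Corridor: $2,000 | Winslow Bridge: $1,950 | Hillcrest Annex: $2,050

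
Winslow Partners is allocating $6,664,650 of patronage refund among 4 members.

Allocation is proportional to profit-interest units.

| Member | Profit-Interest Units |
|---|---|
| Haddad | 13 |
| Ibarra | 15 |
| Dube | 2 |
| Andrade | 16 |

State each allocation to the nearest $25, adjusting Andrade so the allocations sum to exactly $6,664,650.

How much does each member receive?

Total profit-interest units = 46.
Proportional shares: Haddad 13/46 × $6,664,650 = 1,883,488.04; Ibarra 15/46 × $6,664,650 = 2,173,255.43; Dube 2/46 × $6,664,650 = 289,767.39; Andrade 16/46 × $6,664,650 = 2,318,139.13.
At nearest $25: Haddad $1,883,500; Ibarra $2,173,250; Dube $289,775; Andrade $2,318,150. Sum = $6,664,675.
Difference $6,664,650 − $6,664,675 = −$25 applied to Andrade: Andrade becomes $2,318,125.

Haddad: $1,883,500 · Ibarra: $2,173,250 · Dube: $289,775 · Andrade: $2,318,125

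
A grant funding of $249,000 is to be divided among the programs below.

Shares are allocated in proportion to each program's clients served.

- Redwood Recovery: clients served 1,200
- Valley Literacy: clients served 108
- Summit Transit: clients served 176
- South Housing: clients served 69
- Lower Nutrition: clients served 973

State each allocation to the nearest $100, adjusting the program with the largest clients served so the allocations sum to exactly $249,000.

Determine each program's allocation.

Clients served total: 2,526.
Unrounded shares: Redwood Recovery 1,200/2,526 × $249,000 = 118,289.79; Valley Literacy 108/2,526 × $249,000 = 10,646.08; Summit Transit 176/2,526 × $249,000 = 17,349.17; South Housing 69/2,526 × $249,000 = 6,801.66; Lower Nutrition 973/2,526 × $249,000 = 95,913.30.
Rounded to nearest $100: Redwood Recovery $118,300; Valley Literacy $10,600; Summit Transit $17,300; South Housing $6,800; Lower Nutrition $95,900. Sum = $248,900.
Difference $249,000 − $248,900 = +$100 applied to largest clients served (Redwood Recovery): Redwood Recovery becomes $118,400.

Redwood Recovery: $118,400 | Valley Literacy: $10,600 | Summit Transit: $17,300 | South Housing: $6,800 | Lower Nutrition: $95,900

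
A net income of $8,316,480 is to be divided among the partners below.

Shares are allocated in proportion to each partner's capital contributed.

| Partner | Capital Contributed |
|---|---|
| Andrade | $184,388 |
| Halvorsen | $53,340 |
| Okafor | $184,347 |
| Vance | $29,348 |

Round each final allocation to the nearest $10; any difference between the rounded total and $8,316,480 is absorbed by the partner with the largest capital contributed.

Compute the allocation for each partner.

Sum of capital contributed: 184,388 + 53,340 + 184,347 + 29,348 = 451,423.
Unrounded shares: Andrade 3,396,945.03; Halvorsen 982,672.67; Okafor 3,396,189.69; Vance 540,672.62.
Rounded to nearest $10: Andrade $3,396,950; Halvorsen $982,670; Okafor $3,396,190; Vance $540,670. Sum = $8,316,480.
Rounded total matches; no reconciliation needed.

Andrade: $3,396,950 · Halvorsen: $982,670 · Okafor: $3,396,190 · Vance: $540,670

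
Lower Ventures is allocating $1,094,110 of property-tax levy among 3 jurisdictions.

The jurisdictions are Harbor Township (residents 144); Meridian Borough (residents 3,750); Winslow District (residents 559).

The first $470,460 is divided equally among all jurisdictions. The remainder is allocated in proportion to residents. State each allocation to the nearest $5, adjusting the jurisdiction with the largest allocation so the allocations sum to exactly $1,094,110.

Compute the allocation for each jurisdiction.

Harbor Township: $176,985 | Meridian Borough: $682,015 | Winslow District: $235,110

Equal tier: $470,460 ÷ 3 = $156,820 apiece.
Remainder $623,650 by residents (total 4,453): Harbor Township 20,167.44 → $20,165; Meridian Borough 525,193.69 → $525,195; Winslow District 78,288.87 → $78,290.
Totals: Harbor Township $156,820 + $20,165 = $176,985; Meridian Borough $156,820 + $525,195 = $682,015; Winslow District $156,820 + $78,290 = $235,110.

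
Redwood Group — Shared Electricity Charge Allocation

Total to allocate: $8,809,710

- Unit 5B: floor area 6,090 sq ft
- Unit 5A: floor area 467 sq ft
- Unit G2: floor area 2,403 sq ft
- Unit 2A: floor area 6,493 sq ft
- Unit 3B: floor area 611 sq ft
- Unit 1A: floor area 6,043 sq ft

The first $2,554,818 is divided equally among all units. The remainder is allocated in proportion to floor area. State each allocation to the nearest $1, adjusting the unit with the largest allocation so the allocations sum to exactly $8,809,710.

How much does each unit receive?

$2,554,818 shared equally gives $425,803 per unit.
Remainder $6,254,892 by floor area (total 22,107): Unit 5B 1,723,087.36 → $1,723,087; Unit 5A 132,131.66 → $132,132; Unit G2 679,898.02 → $679,898; Unit 2A 1,837,111.04 → $1,837,111; Unit 3B 172,874.61 → $172,875; Unit 1A 1,709,789.31 → $1,709,789.
Totals: Unit 5B $425,803 + $1,723,087 = $2,148,890; Unit 5A $425,803 + $132,132 = $557,935; Unit G2 $425,803 + $679,898 = $1,105,701; Unit 2A $425,803 + $1,837,111 = $2,262,914; Unit 3B $425,803 + $172,875 = $598,678; Unit 1A $425,803 + $1,709,789 = $2,135,592.

Unit 5B: $2,148,890 | Unit 5A: $557,935 | Unit G2: $1,105,701 | Unit 2A: $2,262,914 | Unit 3B: $598,678 | Unit 1A: $2,135,592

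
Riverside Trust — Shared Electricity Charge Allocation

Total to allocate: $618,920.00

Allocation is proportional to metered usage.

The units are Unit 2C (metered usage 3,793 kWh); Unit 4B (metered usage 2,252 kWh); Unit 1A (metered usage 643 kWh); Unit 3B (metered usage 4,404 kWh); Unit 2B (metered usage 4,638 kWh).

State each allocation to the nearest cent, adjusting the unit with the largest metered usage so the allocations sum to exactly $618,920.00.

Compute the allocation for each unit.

Unit 2C: $149,241.17 · Unit 4B: $88,608.25 · Unit 1A: $25,299.78 · Unit 3B: $173,281.86 · Unit 2B: $182,488.94

Total metered usage = 3,793 + 2,252 + 643 + 4,404 + 4,638 = 15,730.
Raw shares: Unit 2C 149,241.1672; Unit 4B 88,608.2543; Unit 1A 25,299.7813; Unit 3B 173,281.8614; Unit 2B 182,488.9358.
After rounding (cent): Unit 2C $149,241.17; Unit 4B $88,608.25; Unit 1A $25,299.78; Unit 3B $173,281.86; Unit 2B $182,488.94. Sum = $618,920.00.
Sum already equals the total — no adjustment.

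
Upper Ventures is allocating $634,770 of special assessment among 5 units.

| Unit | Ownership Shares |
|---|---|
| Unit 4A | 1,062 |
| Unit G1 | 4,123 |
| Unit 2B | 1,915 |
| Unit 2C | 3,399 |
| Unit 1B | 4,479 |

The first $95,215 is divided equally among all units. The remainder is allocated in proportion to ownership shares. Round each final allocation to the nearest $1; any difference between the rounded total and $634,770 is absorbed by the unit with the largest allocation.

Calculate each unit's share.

Unit 4A: $57,300; Unit G1: $167,567; Unit 2B: $88,027; Unit 2C: $141,486; Unit 1B: $180,390

Equal tier: $95,215 ÷ 5 = $19,043 apiece.
Remainder $539,555 by ownership shares (total 14,978): Unit 4A 38,256.60 → $38,257; Unit G1 148,523.52 → $148,524; Unit 2B 68,984.37 → $68,984; Unit 2C 122,442.75 → $122,443; Unit 1B 161,347.77 → $161,348.
Rounding difference −$1 on remainder applied to Unit 1B.
Totals: Unit 4A $19,043 + $38,257 = $57,300; Unit G1 $19,043 + $148,524 = $167,567; Unit 2B $19,043 + $68,984 = $88,027; Unit 2C $19,043 + $122,443 = $141,486; Unit 1B $19,043 + $161,347 = $180,390.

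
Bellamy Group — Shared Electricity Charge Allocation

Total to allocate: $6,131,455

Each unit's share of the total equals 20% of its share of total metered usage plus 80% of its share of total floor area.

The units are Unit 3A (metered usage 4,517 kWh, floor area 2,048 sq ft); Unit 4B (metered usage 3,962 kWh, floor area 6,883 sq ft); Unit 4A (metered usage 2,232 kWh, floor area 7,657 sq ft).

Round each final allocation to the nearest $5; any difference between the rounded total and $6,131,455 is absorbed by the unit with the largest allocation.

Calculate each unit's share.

Unit 3A: $1,122,750 · Unit 4B: $2,488,945 · Unit 4A: $2,519,760

Metered usage total 10,711; floor area total 16,588.
Blended shares (20% metered usage + 80% floor area): Unit 3A 0.1831; Unit 4B 0.4059; Unit 4A 0.4110.
Proportional shares: Unit 3A 1,122,751.53; Unit 4B 2,488,946.61; Unit 4A 2,519,756.86.
Rounded to nearest $5: Unit 3A $1,122,750; Unit 4B $2,488,945; Unit 4A $2,519,755. Sum = $6,131,450.
Difference $6,131,455 − $6,131,450 = +$5 applied to largest allocation (Unit 4A): Unit 4A becomes $2,519,760.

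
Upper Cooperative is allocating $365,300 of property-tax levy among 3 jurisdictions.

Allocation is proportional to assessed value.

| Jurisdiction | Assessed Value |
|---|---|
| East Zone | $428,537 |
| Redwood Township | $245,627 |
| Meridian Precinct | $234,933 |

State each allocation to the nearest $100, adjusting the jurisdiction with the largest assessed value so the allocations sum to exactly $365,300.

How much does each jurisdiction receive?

East Zone: $172,200; Redwood Township: $98,700; Meridian Precinct: $94,400

Assessed value total: 428,537 + 245,627 + 234,933 = 909,097.
Unrounded shares: East Zone 172,197.87; Redwood Township 98,699.64; Meridian Precinct 94,402.49.
Rounded to nearest $100: East Zone $172,200; Redwood Township $98,700; Meridian Precinct $94,400. Sum = $365,300.
Rounded total matches; no reconciliation needed.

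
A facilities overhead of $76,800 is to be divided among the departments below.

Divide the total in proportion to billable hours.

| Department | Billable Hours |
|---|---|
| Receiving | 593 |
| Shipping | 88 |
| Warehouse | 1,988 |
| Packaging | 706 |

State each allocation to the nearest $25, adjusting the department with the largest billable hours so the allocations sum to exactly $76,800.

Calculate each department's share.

Receiving: $13,500 · Shipping: $2,000 · Warehouse: $45,225 · Packaging: $16,075

Billable hours total: 3,375.
Raw shares: Receiving 593/3,375 × $76,800 = 13,494.04; Shipping 88/3,375 × $76,800 = 2,002.49; Warehouse 1,988/3,375 × $76,800 = 45,238.04; Packaging 706/3,375 × $76,800 = 16,065.42.
At nearest $25: Receiving $13,500; Shipping $2,000; Warehouse $45,250; Packaging $16,075. Sum = $76,825.
Difference $76,800 − $76,825 = −$25 applied to largest billable hours (Warehouse): Warehouse becomes $45,225.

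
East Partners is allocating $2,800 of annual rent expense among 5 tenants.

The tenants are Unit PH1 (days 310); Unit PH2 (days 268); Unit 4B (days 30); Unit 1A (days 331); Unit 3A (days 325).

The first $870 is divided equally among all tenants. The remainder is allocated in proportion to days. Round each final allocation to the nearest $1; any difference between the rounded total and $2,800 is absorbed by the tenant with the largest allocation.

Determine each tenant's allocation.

$870 shared equally gives $174 per tenant.
Remainder $1,930 by days (total 1,264): Unit PH1 473.34 → $473; Unit PH2 409.21 → $409; Unit 4B 45.81 → $46; Unit 1A 505.40 → $505; Unit 3A 496.24 → $496.
Rounding difference +$1 on remainder applied to Unit 1A.
Totals: Unit PH1 $174 + $473 = $647; Unit PH2 $174 + $409 = $583; Unit 4B $174 + $46 = $220; Unit 1A $174 + $506 = $680; Unit 3A $174 + $496 = $670.

Unit PH1: $647; Unit PH2: $583; Unit 4B: $220; Unit 1A: $680; Unit 3A: $670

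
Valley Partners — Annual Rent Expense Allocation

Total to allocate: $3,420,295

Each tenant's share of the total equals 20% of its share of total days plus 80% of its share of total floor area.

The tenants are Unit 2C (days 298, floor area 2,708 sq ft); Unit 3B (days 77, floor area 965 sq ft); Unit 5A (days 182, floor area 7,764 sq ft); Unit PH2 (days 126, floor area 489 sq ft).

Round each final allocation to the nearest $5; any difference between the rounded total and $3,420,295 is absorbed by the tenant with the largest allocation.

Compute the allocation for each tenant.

Unit 2C: $919,770; Unit 3B: $298,525; Unit 5A: $1,963,610; Unit PH2: $238,390

Totals — days 683, floor area 11,926.
Combined weights (20% days + 80% floor area): Unit 2C 0.2689; Unit 3B 0.0873; Unit 5A 0.5741; Unit PH2 0.0697.
Unrounded shares: Unit 2C 919,770.71; Unit 3B 298,523.69; Unit 5A 1,963,611.75; Unit PH2 238,388.84.
After rounding ($5): Unit 2C $919,770; Unit 3B $298,525; Unit 5A $1,963,610; Unit PH2 $238,390. Sum = $3,420,295.
No rounding difference to absorb.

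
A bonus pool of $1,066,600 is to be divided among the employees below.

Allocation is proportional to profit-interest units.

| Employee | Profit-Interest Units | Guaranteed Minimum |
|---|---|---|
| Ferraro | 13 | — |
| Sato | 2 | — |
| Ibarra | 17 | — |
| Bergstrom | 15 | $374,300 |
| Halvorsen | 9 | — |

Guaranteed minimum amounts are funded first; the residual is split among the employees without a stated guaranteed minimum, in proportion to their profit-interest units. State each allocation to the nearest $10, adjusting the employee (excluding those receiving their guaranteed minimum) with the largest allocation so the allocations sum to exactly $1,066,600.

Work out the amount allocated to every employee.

Fund the minimums — Bergstrom $374,300. Remaining pool $692,300.
Remaining pool split over remaining profit-interest units 41: Ferraro 219,509.76 → $219,510; Sato 33,770.73 → $33,770; Ibarra 287,051.22 → $287,050; Halvorsen 151,968.29 → $151,970.

Ferraro: $219,510 · Sato: $33,770 · Ibarra: $287,050 · Bergstrom: $374,300 · Halvorsen: $151,970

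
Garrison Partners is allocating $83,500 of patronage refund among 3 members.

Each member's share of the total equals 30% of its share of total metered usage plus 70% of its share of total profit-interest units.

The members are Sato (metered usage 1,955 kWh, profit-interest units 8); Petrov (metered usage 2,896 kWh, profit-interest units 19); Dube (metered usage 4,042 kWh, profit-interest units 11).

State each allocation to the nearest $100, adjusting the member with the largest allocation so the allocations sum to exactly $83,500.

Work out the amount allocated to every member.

Sato: $17,800 | Petrov: $37,400 | Dube: $28,300

Totals — metered usage 8,893, profit-interest units 38.
Blended shares (30% metered usage + 70% profit-interest units): Sato 0.2133; Petrov 0.4477; Dube 0.3390.
Raw shares: Sato 17,812.15; Petrov 37,382.52; Dube 28,305.33.
At nearest $100: Sato $17,800; Petrov $37,400; Dube $28,300. Sum = $83,500.
Sum already equals the total — no adjustment.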